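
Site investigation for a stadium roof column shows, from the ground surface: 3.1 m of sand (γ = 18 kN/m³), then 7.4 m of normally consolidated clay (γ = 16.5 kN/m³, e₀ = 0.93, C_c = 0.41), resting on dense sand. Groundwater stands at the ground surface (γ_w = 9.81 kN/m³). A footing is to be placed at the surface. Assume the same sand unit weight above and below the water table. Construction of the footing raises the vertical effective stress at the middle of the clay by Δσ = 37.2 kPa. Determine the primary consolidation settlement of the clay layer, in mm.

S_c ≈ 379 mm

Mid-depth of clay below the ground surface: z = 3.1 + 7.4/2 = 6.8 m.
Total vertical stress at mid-clay: σ_v = 18×3.1 + 16.5×3.7 = 116.85 kPa.
Pore pressure: u = 9.81×(6.8 − 0) = 66.708 kPa.
Initial effective stress: σ'_0 = σ_v − u = 116.85 − 66.708 = 50.142 kPa.
Final effective stress: σ'_f = σ'_0 + Δσ = 50.142 + 37.2 = 87.342 kPa.
Normally consolidated clay, so the full stress increment lies on the virgin compression line:
S_c = C_c·H/(1+e₀)·log₁₀(σ'_f/σ'_0) = 0.41×7.4/(1+0.93)×log₁₀(87.342/50.142)
    = 1.572 × 0.24102 = 0.3789 m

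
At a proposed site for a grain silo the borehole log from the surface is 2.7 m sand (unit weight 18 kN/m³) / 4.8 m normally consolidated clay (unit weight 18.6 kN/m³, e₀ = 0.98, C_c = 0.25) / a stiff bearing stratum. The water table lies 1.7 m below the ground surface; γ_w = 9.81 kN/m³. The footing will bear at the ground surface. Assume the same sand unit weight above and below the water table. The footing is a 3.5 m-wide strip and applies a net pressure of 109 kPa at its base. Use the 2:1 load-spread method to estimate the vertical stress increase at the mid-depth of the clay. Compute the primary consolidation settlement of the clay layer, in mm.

S_c ≈ 146 mm

Mid-depth of clay below the ground surface: z = 2.7 + 4.8/2 = 5.1 m.
Total vertical stress at mid-clay: σ_v = 18×2.7 + 18.6×2.4 = 93.24 kPa.
Pore pressure: u = 9.81×(5.1 − 1.7) = 33.354 kPa.
Initial effective stress: σ'_0 = σ_v − u = 93.24 − 33.354 = 59.886 kPa.
Stress increase at mid-clay by the 2:1 spreading method:
Δσ = qB/(B+z) = 109×3.5/(3.5+5.1) = 44.36 kPa
Final effective stress: σ'_f = σ'_0 + Δσ = 59.886 + 44.36 = 104.25 kPa.
Normally consolidated clay, so the full stress increment lies on the virgin compression line:
S_c = C_c·H/(1+e₀)·log₁₀(σ'_f/σ'_0) = 0.25×4.8/(1+0.98)×log₁₀(104.25/59.886)
    = 0.60606 × 0.24075 = 0.1459 m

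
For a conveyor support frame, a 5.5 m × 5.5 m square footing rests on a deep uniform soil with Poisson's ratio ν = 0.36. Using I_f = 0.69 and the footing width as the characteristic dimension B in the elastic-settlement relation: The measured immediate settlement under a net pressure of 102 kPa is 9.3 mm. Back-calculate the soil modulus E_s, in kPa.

E_s ≈ 36200 kPa

S_e = q·B·(1−ν²)/E_s · I_f  ⇒  E_s = q·B·(1−ν²)·I_f / S_e.
E_s = 102 × 5.5 × 0.8704 × 0.69 / 0.0093 = 36230 kPa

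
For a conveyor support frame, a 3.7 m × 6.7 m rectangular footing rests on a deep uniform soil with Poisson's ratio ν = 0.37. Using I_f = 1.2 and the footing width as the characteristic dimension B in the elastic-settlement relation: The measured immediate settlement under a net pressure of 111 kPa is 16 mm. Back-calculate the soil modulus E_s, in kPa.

E_s ≈ 26600 kPa

S_e = q·B·(1−ν²)/E_s · I_f  ⇒  E_s = q·B·(1−ν²)·I_f / S_e.
E_s = 111 × 3.7 × 0.8631 × 1.2 / 0.016 = 26590 kPa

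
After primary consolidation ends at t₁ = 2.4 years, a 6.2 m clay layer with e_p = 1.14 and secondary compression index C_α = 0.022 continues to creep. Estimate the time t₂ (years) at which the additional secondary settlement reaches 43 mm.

S_s = C_α·H/(1+e_p)·log₁₀(t₂/t₁) ⇒ log₁₀(t₂/t₁) = S_s·(1+e_p)/(C_α·H).
log₁₀(t₂/t₁) = 0.043 × (1+1.14) / (0.022×6.2) = 0.6746
t₂ = t₁ × 10^0.6746 = 2.4 × 4.728 = 11.35 years

t₂ ≈ 11.3 years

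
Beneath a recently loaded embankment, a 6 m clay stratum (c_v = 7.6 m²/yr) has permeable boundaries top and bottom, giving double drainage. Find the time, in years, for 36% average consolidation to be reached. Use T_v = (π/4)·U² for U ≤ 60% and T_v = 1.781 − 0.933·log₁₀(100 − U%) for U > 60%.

Drainage path length: H_d = H/2 = 3 m (double drainage).
U ≤ 60%: T_v = (π/4)·U² = (π/4)×0.36² = 0.10179.
t = T_v·H_d²/c_v = 0.10179×3²/7.6 = 0.1205 years.

t ≈ 0.121 years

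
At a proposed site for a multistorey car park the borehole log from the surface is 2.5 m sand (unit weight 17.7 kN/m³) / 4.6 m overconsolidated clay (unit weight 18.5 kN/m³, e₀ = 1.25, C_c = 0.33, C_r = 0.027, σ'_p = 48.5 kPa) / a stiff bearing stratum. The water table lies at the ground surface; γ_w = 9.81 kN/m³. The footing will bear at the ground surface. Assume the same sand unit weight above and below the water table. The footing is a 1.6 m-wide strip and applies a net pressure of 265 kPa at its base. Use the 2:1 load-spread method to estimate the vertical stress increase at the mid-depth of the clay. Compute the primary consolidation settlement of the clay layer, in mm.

S_c ≈ 234 mm

Mid-depth of clay below the ground surface: z = 2.5 + 4.6/2 = 4.8 m.
Total vertical stress at mid-clay: σ_v = 17.7×2.5 + 18.5×2.3 = 86.8 kPa.
Pore pressure: u = 9.81×(4.8 − 0) = 47.088 kPa.
Initial effective stress: σ'_0 = σ_v − u = 86.8 − 47.088 = 39.712 kPa.
Stress increase at mid-clay by the 2:1 spreading method:
Δσ = qB/(B+z) = 265×1.6/(1.6+4.8) = 66.25 kPa
Final effective stress: σ'_f = 39.712 + 66.25 = 105.96 kPa.
σ'_f = 105.96 > σ'_p = 48.5 kPa, so the stress path crosses the preconsolidation pressure — recompression up to σ'_p, then virgin compression beyond:
S_c = H/(1+e₀)·[C_r·log₁₀(σ'_p/σ'_0) + C_c·log₁₀(σ'_f/σ'_p)]
    = 4.6/2.25 × [0.027×log₁₀(48.5/39.712) + 0.33×log₁₀(105.96/48.5)]
    = 2.0444 × [0.0023441 + 0.112] = 0.2338 m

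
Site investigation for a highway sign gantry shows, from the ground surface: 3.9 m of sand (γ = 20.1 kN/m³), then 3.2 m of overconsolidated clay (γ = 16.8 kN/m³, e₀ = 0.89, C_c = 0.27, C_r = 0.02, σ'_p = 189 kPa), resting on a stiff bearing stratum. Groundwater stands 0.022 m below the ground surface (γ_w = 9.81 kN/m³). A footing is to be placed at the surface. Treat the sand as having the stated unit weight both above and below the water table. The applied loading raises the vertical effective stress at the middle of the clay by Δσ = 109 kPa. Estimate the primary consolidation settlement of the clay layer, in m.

Mid-depth of clay below the ground surface: z = 3.9 + 3.2/2 = 5.5 m.
Total vertical stress at mid-clay: σ_v = 20.1×3.9 + 16.8×1.6 = 105.27 kPa.
Pore pressure: u = 9.81×(5.5 − 0.022) = 53.739 kPa.
Initial effective stress: σ'_0 = σ_v − u = 105.27 − 53.739 = 51.531 kPa.
Final effective stress: σ'_f = 51.531 + 109 = 160.53 kPa.
σ'_f = 160.53 ≤ σ'_p = 189 kPa, so the clay remains overconsolidated and only the recompression index applies:
S_c = C_r·H/(1+e₀)·log₁₀(σ'_f/σ'_0) = 0.02×3.2/1.89×log₁₀(160.53/51.531)
    = 0.033862 × 0.49349 = 0.01671 m

S_c ≈ 0.0167 m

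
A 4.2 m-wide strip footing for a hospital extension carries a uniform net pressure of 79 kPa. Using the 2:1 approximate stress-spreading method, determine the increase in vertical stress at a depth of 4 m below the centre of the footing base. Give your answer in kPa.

By the 2:1 method the load spreads at 1 horizontal : 2 vertical, so at depth z the loaded area has grown by z in each plan dimension:
Δσ = qB/(B+z) = 79×4.2/(4.2+4) = 40.463 kPa

Δσ_z ≈ 40.5 kPa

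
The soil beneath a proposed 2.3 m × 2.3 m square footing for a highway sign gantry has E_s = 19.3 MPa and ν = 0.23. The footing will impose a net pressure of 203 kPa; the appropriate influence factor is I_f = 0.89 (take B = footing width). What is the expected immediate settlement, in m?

S_e ≈ 0.0204 m

Immediate (elastic) settlement: S_e = q·B·(1−ν²)/E_s · I_f.
E_s = 19.3 MPa = 19300 kPa.
S_e = 203 × 2.3 × (1 − 0.23²) / 19300 × 0.89
    = 203 × 2.3 × 0.9471 / 19300 × 0.89
    = 0.02039 m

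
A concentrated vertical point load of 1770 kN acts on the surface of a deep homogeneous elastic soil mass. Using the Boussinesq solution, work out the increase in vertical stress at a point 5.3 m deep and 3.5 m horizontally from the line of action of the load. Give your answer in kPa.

Δσ_z ≈ 12.2 kPa

Boussinesq vertical stress below a point load on an elastic half-space:
Δσ_z = 3P/(2πz²) · [1 + (r/z)²]^(−5/2)
r/z = 3.5/5.3 = 0.66038; [1+(r/z)²]^(−5/2) = 0.40461.
Δσ_z = 3×1770/(2π×5.3²) × 0.40461 = 30.086 × 0.40461 = 12.17 kPa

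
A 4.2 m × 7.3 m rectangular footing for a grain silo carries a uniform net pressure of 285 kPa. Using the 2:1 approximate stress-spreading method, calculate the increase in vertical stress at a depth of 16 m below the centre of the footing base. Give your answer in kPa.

Δσ_z ≈ 18.6 kPa

By the 2:1 method the load spreads at 1 horizontal : 2 vertical, so at depth z the loaded area has grown by z in each plan dimension:
Δσ = qBL/((B+z)(L+z)) = 285×4.2×7.3/((4.2+16)(7.3+16)) = 18.566 kPa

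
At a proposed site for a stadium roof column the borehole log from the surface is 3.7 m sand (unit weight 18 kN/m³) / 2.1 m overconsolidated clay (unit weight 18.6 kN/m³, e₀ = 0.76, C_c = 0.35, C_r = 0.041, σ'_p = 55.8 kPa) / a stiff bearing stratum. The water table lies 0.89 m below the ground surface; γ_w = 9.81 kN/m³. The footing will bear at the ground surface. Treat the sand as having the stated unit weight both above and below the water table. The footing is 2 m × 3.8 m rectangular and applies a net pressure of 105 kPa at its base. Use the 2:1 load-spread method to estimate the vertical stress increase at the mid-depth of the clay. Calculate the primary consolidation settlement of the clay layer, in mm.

Mid-depth of clay below the ground surface: z = 3.7 + 2.1/2 = 4.75 m.
Total vertical stress at mid-clay: σ_v = 18×3.7 + 18.6×1.05 = 86.13 kPa.
Pore pressure: u = 9.81×(4.75 − 0.89) = 37.867 kPa.
Initial effective stress: σ'_0 = σ_v − u = 86.13 − 37.867 = 48.263 kPa.
Stress increase at mid-clay by the 2:1 spreading method:
Δσ = qBL/((B+z)(L+z)) = 105×2×3.8/((2+4.75)(3.8+4.75)) = 13.827 kPa
Final effective stress: σ'_f = 48.263 + 13.827 = 62.09 kPa.
σ'_f = 62.09 > σ'_p = 55.8 kPa, so the stress path crosses the preconsolidation pressure — recompression up to σ'_p, then virgin compression beyond:
S_c = H/(1+e₀)·[C_r·log₁₀(σ'_p/σ'_0) + C_c·log₁₀(σ'_f/σ'_p)]
    = 2.1/1.76 × [0.041×log₁₀(55.8/48.263) + 0.35×log₁₀(62.09/55.8)]
    = 1.1932 × [0.0025838 + 0.016236] = 0.02246 m

S_c ≈ 22.5 mm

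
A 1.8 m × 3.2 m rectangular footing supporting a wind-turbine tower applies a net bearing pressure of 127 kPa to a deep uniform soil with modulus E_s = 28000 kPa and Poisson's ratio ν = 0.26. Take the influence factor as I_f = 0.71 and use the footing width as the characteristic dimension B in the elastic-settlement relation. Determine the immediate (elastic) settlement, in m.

S_e ≈ 0.0054 m

Immediate (elastic) settlement: S_e = q·B·(1−ν²)/E_s · I_f.
S_e = 127 × 1.8 × (1 − 0.26²) / 28000 × 0.71
    = 127 × 1.8 × 0.9324 / 28000 × 0.71
    = 0.005405 m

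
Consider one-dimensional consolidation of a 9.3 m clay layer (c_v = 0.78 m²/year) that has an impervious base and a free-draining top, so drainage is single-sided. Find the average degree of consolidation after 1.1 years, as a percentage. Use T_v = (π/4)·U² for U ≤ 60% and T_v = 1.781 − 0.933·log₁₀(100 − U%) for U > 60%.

U ≈ 11.2 %

Drainage path length: H_d = H = 9.3 m (single drainage).
T_v = c_v·t/H_d² = 0.78×1.1/9.3² = 0.0099202.
T_v = 0.0099202 corresponds to the U ≤ 60% branch:
U = √(4T_v/π) = 0.1124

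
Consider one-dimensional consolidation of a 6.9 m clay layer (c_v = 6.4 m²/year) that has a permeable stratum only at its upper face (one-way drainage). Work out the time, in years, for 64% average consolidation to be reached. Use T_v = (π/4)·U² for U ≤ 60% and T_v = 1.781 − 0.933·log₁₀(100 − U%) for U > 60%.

Drainage path length: H_d = H = 6.9 m (single drainage).
U > 60%: T_v = 1.781 − 0.933·log₁₀(100 − 64) = 0.32897.
t = T_v·H_d²/c_v = 0.32897×6.9²/6.4 = 2.447 years.

t ≈ 2.45 years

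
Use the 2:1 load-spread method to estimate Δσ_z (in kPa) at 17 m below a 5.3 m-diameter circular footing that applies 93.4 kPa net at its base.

Δσ_z ≈ 5.28 kPa

By the 2:1 method the load spreads at 1 horizontal : 2 vertical, so at depth z the loaded area has grown by z in each plan dimension:
Δσ ≈ qD²/(D+z)² = 93.4×5.3²/(5.3+17)² = 5.2758 kPa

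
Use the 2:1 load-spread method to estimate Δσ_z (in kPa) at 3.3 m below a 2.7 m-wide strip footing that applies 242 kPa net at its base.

Δσ_z ≈ 109 kPa

By the 2:1 method the load spreads at 1 horizontal : 2 vertical, so at depth z the loaded area has grown by z in each plan dimension:
Δσ = qB/(B+z) = 242×2.7/(2.7+3.3) = 108.9 kPa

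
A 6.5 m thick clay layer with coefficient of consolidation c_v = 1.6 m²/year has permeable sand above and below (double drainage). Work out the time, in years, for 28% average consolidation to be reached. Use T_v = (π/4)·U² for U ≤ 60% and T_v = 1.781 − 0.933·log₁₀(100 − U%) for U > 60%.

t ≈ 0.406 years

Drainage path length: H_d = H/2 = 3.25 m (double drainage).
U ≤ 60%: T_v = (π/4)·U² = (π/4)×0.28² = 0.061575.
t = T_v·H_d²/c_v = 0.061575×3.25²/1.6 = 0.4065 years.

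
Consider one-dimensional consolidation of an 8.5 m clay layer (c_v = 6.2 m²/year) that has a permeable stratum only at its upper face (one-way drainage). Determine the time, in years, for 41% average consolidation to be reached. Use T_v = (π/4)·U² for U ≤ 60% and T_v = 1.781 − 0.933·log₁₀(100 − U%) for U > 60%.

t ≈ 1.54 years

Drainage path length: H_d = H = 8.5 m (single drainage).
U ≤ 60%: T_v = (π/4)·U² = (π/4)×0.41² = 0.13203.
t = T_v·H_d²/c_v = 0.13203×8.5²/6.2 = 1.539 years.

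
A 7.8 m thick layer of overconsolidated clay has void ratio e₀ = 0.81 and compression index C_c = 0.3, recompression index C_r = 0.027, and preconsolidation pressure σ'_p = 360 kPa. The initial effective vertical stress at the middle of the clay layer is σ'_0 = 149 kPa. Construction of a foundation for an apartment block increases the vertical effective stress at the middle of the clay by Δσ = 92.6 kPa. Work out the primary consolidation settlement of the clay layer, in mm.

Final effective stress: σ'_f = 149 + 92.6 = 241.6 kPa.
σ'_f = 241.6 ≤ σ'_p = 360 kPa, so the clay remains overconsolidated and only the recompression index applies:
S_c = C_r·H/(1+e₀)·log₁₀(σ'_f/σ'_0) = 0.027×7.8/1.81×log₁₀(241.6/149)
    = 0.11635 × 0.20991 = 0.02442 m

S_c ≈ 24.4 mm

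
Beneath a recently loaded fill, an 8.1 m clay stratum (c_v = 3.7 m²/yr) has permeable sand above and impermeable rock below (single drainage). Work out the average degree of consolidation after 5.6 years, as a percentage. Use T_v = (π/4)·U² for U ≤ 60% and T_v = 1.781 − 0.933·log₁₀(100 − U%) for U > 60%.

U ≈ 62.8 %

Drainage path length: H_d = H = 8.1 m (single drainage).
T_v = c_v·t/H_d² = 3.7×5.6/8.1² = 0.31581.
T_v = 0.31581 corresponds to the U > 60% branch:
U = 1 − 10^((1.781 − T_v)/0.933)/100 = 0.6281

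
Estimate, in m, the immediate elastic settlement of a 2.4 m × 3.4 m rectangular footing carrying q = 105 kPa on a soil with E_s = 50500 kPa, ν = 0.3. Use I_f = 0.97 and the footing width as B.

Immediate (elastic) settlement: S_e = q·B·(1−ν²)/E_s · I_f.
S_e = 105 × 2.4 × (1 − 0.3²) / 50500 × 0.97
    = 105 × 2.4 × 0.91 / 50500 × 0.97
    = 0.004405 m

S_e ≈ 0.0044 m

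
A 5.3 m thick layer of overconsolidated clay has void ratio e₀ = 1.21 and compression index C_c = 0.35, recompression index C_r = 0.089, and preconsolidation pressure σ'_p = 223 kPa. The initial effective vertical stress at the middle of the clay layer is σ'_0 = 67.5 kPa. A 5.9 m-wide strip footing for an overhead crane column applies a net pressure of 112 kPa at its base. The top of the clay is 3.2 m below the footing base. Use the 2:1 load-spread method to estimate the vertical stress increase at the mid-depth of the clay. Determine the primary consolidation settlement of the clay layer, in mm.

Mid-depth of clay below the footing base: z = 3.2 + 5.3/2 = 5.85 m.
Stress increase at mid-clay by the 2:1 spreading method:
Δσ = qB/(B+z) = 112×5.9/(5.9+5.85) = 56.238 kPa
Final effective stress: σ'_f = 67.5 + 56.238 = 123.74 kPa.
σ'_f = 123.74 ≤ σ'_p = 223 kPa, so the clay remains overconsolidated and only the recompression index applies:
S_c = C_r·H/(1+e₀)·log₁₀(σ'_f/σ'_0) = 0.089×5.3/2.21×log₁₀(123.74/67.5)
    = 0.21344 × 0.26321 = 0.05618 m

S_c ≈ 56.2 mm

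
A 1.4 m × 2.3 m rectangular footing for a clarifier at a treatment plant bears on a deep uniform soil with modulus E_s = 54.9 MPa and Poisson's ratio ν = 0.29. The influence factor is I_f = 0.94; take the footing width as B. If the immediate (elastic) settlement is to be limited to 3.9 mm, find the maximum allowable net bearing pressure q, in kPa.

q ≈ 178 kPa

E_s = 54.9 MPa = 54900 kPa.
S_e = q·B·(1−ν²)/E_s · I_f  ⇒  q = S_e·E_s / (B·(1−ν²)·I_f).
q = 0.0039 × 54900 / (1.4 × 0.9159 × 0.94) = 177.6 kPa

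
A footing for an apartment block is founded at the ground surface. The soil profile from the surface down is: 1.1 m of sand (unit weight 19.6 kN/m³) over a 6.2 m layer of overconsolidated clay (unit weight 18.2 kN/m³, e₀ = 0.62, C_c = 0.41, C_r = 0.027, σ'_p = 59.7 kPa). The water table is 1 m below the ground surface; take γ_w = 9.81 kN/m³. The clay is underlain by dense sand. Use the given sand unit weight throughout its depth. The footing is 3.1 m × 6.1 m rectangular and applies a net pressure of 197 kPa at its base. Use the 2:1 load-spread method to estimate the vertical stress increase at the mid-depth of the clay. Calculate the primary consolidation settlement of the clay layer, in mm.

Mid-depth of clay below the ground surface: z = 1.1 + 6.2/2 = 4.2 m.
Total vertical stress at mid-clay: σ_v = 19.6×1.1 + 18.2×3.1 = 77.98 kPa.
Pore pressure: u = 9.81×(4.2 − 1) = 31.392 kPa.
Initial effective stress: σ'_0 = σ_v − u = 77.98 − 31.392 = 46.588 kPa.
Stress increase at mid-clay by the 2:1 spreading method:
Δσ = qBL/((B+z)(L+z)) = 197×3.1×6.1/((3.1+4.2)(6.1+4.2)) = 49.545 kPa
Final effective stress: σ'_f = 46.588 + 49.545 = 96.133 kPa.
σ'_f = 96.133 > σ'_p = 59.7 kPa, so the stress path crosses the preconsolidation pressure — recompression up to σ'_p, then virgin compression beyond:
S_c = H/(1+e₀)·[C_r·log₁₀(σ'_p/σ'_0) + C_c·log₁₀(σ'_f/σ'_p)]
    = 6.2/1.62 × [0.027×log₁₀(59.7/46.588) + 0.41×log₁₀(96.133/59.7)]
    = 3.8272 × [0.0029079 + 0.084828] = 0.3358 m

S_c ≈ 336 mm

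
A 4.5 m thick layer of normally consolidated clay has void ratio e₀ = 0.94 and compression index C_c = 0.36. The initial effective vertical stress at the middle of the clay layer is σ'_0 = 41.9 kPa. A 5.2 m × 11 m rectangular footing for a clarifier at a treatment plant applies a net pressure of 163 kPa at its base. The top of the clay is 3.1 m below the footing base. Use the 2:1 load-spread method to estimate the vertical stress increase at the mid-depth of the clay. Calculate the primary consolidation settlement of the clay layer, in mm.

S_c ≈ 300 mm

Mid-depth of clay below the footing base: z = 3.1 + 4.5/2 = 5.35 m.
Stress increase at mid-clay by the 2:1 spreading method:
Δσ = qBL/((B+z)(L+z)) = 163×5.2×11/((5.2+5.35)(11+5.35)) = 54.052 kPa
Final effective stress: σ'_f = σ'_0 + Δσ = 41.9 + 54.052 = 95.952 kPa.
Normally consolidated clay, so the full stress increment lies on the virgin compression line:
S_c = C_c·H/(1+e₀)·log₁₀(σ'_f/σ'_0) = 0.36×4.5/(1+0.94)×log₁₀(95.952/41.9)
    = 0.83505 × 0.35984 = 0.3005 m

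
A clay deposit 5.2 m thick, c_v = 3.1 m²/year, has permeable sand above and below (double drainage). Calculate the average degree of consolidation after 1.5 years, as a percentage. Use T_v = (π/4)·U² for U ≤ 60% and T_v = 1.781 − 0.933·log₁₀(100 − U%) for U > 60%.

Drainage path length: H_d = H/2 = 2.6 m (double drainage).
T_v = c_v·t/H_d² = 3.1×1.5/2.6² = 0.68787.
T_v = 0.68787 corresponds to the U > 60% branch:
U = 1 − 10^((1.781 − T_v)/0.933)/100 = 0.8515

U ≈ 85.2 %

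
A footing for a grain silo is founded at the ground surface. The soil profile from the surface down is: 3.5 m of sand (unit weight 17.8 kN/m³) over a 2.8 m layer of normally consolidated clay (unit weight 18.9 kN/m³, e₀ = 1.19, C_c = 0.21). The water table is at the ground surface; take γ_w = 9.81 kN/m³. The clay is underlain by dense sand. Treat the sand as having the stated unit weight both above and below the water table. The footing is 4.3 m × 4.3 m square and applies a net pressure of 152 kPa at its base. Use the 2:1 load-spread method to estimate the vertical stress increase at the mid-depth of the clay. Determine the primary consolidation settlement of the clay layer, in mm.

Mid-depth of clay below the ground surface: z = 3.5 + 2.8/2 = 4.9 m.
Total vertical stress at mid-clay: σ_v = 17.8×3.5 + 18.9×1.4 = 88.76 kPa.
Pore pressure: u = 9.81×(4.9 − 0) = 48.069 kPa.
Initial effective stress: σ'_0 = σ_v − u = 88.76 − 48.069 = 40.691 kPa.
Stress increase at mid-clay by the 2:1 spreading method:
Δσ = qBL/((B+z)(L+z)) = 152×4.3×4.3/((4.3+4.9)(4.3+4.9)) = 33.205 kPa
Final effective stress: σ'_f = σ'_0 + Δσ = 40.691 + 33.205 = 73.896 kPa.
Normally consolidated clay, so the full stress increment lies on the virgin compression line:
S_c = C_c·H/(1+e₀)·log₁₀(σ'_f/σ'_0) = 0.21×2.8/(1+1.19)×log₁₀(73.896/40.691)
    = 0.26849 × 0.25912 = 0.06957 m

S_c ≈ 69.6 mm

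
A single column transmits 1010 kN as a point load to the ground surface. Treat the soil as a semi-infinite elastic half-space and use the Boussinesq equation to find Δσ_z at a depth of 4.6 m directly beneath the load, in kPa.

Boussinesq vertical stress below a point load on an elastic half-space:
Δσ_z = 3P/(2πz²) · [1 + (r/z)²]^(−5/2)
r/z = 0/4.6 = 0; [1+(r/z)²]^(−5/2) = 1.
Δσ_z = 3×1010/(2π×4.6²) × 1 = 22.79 × 1 = 22.79 kPa

Δσ_z ≈ 22.8 kPa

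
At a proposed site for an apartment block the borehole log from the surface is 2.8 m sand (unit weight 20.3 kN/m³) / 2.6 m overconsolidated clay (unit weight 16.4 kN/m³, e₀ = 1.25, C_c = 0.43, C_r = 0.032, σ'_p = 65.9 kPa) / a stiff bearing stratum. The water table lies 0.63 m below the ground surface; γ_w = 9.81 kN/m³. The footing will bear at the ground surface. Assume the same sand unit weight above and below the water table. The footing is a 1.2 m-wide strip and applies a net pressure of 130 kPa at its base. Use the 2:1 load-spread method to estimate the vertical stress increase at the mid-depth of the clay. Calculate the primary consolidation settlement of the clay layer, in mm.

Mid-depth of clay below the ground surface: z = 2.8 + 2.6/2 = 4.1 m.
Total vertical stress at mid-clay: σ_v = 20.3×2.8 + 16.4×1.3 = 78.16 kPa.
Pore pressure: u = 9.81×(4.1 − 0.63) = 34.041 kPa.
Initial effective stress: σ'_0 = σ_v − u = 78.16 − 34.041 = 44.119 kPa.
Stress increase at mid-clay by the 2:1 spreading method:
Δσ = qB/(B+z) = 130×1.2/(1.2+4.1) = 29.434 kPa
Final effective stress: σ'_f = 44.119 + 29.434 = 73.553 kPa.
σ'_f = 73.553 > σ'_p = 65.9 kPa, so the stress path crosses the preconsolidation pressure — recompression up to σ'_p, then virgin compression beyond:
S_c = H/(1+e₀)·[C_r·log₁₀(σ'_p/σ'_0) + C_c·log₁₀(σ'_f/σ'_p)]
    = 2.6/2.25 × [0.032×log₁₀(65.9/44.119) + 0.43×log₁₀(73.553/65.9)]
    = 1.1556 × [0.0055763 + 0.020517] = 0.03015 m

S_c ≈ 30.2 mm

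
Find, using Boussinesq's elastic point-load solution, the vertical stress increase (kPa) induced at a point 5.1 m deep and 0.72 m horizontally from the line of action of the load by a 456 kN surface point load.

Boussinesq vertical stress below a point load on an elastic half-space:
Δσ_z = 3P/(2πz²) · [1 + (r/z)²]^(−5/2)
r/z = 0.72/5.1 = 0.14118; [1+(r/z)²]^(−5/2) = 0.95186.
Δσ_z = 3×456/(2π×5.1²) × 0.95186 = 8.3708 × 0.95186 = 7.968 kPa

Δσ_z ≈ 7.97 kPa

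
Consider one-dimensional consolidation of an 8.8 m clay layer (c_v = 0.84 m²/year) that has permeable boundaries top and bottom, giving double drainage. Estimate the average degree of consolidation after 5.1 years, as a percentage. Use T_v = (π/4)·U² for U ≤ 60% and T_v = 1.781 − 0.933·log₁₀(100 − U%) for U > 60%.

U ≈ 53.1 %

Drainage path length: H_d = H/2 = 4.4 m (double drainage).
T_v = c_v·t/H_d² = 0.84×5.1/4.4² = 0.22128.
T_v = 0.22128 corresponds to the U ≤ 60% branch:
U = √(4T_v/π) = 0.5308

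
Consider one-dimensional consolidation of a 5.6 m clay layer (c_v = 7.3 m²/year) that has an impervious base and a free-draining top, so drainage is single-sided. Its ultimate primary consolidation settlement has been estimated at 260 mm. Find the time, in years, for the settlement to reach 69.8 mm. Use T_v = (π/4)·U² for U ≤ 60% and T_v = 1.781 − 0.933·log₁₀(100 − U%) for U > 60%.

t ≈ 0.243 years

Drainage path length: H_d = H = 5.6 m (single drainage).
U = S(t)/S_ult = 69.8/260 = 0.2685.
U ≤ 60%: T_v = (π/4)·U² = (π/4)×0.26846² = 0.056605.
t = T_v·H_d²/c_v = 0.056605×5.6²/7.3 = 0.2432 years.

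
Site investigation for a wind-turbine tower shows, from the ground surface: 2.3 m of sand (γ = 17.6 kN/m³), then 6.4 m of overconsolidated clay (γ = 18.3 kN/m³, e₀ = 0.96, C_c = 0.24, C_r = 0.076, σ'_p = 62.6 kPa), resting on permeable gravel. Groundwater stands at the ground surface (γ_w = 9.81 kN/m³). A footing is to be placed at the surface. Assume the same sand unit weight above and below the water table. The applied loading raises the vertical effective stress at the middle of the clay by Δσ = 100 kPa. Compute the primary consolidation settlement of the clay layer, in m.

Mid-depth of clay below the ground surface: z = 2.3 + 6.4/2 = 5.5 m.
Total vertical stress at mid-clay: σ_v = 17.6×2.3 + 18.3×3.2 = 99.04 kPa.
Pore pressure: u = 9.81×(5.5 − 0) = 53.955 kPa.
Initial effective stress: σ'_0 = σ_v − u = 99.04 − 53.955 = 45.085 kPa.
Final effective stress: σ'_f = 45.085 + 100 = 145.09 kPa.
σ'_f = 145.09 > σ'_p = 62.6 kPa, so the stress path crosses the preconsolidation pressure — recompression up to σ'_p, then virgin compression beyond:
S_c = H/(1+e₀)·[C_r·log₁₀(σ'_p/σ'_0) + C_c·log₁₀(σ'_f/σ'_p)]
    = 6.4/1.96 × [0.076×log₁₀(62.6/45.085) + 0.24×log₁₀(145.09/62.6)]
    = 3.2653 × [0.010833 + 0.087615] = 0.3215 m

S_c ≈ 0.321 m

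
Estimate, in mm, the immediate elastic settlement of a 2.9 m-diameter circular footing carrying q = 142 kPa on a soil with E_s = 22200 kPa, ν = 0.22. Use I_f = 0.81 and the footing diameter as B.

Immediate (elastic) settlement: S_e = q·B·(1−ν²)/E_s · I_f.
S_e = 142 × 2.9 × (1 − 0.22²) / 22200 × 0.81
    = 142 × 2.9 × 0.9516 / 22200 × 0.81
    = 0.0143 m = 14.3 mm

S_e ≈ 14.3 mm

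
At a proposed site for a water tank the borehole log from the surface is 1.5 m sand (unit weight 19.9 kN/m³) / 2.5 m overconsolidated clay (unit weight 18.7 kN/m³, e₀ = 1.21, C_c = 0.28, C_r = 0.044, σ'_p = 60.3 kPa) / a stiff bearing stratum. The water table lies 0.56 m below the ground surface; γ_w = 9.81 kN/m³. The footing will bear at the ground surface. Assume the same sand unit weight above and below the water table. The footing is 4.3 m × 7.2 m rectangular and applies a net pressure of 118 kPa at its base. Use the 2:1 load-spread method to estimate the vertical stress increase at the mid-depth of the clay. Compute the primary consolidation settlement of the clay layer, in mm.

S_c ≈ 59.2 mm

Mid-depth of clay below the ground surface: z = 1.5 + 2.5/2 = 2.75 m.
Total vertical stress at mid-clay: σ_v = 19.9×1.5 + 18.7×1.25 = 53.225 kPa.
Pore pressure: u = 9.81×(2.75 − 0.56) = 21.484 kPa.
Initial effective stress: σ'_0 = σ_v − u = 53.225 − 21.484 = 31.741 kPa.
Stress increase at mid-clay by the 2:1 spreading method:
Δσ = qBL/((B+z)(L+z)) = 118×4.3×7.2/((4.3+2.75)(7.2+2.75)) = 52.08 kPa
Final effective stress: σ'_f = 31.741 + 52.08 = 83.821 kPa.
σ'_f = 83.821 > σ'_p = 60.3 kPa, so the stress path crosses the preconsolidation pressure — recompression up to σ'_p, then virgin compression beyond:
S_c = H/(1+e₀)·[C_r·log₁₀(σ'_p/σ'_0) + C_c·log₁₀(σ'_f/σ'_p)]
    = 2.5/2.21 × [0.044×log₁₀(60.3/31.741) + 0.28×log₁₀(83.821/60.3)]
    = 1.1312 × [0.012263 + 0.04005] = 0.05918 m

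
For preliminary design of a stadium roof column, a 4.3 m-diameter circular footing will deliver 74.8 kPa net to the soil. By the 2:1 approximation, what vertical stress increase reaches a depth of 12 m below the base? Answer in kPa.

By the 2:1 method the load spreads at 1 horizontal : 2 vertical, so at depth z the loaded area has grown by z in each plan dimension:
Δσ ≈ qD²/(D+z)² = 74.8×4.3²/(4.3+12)² = 5.2055 kPa

Δσ_z ≈ 5.21 kPa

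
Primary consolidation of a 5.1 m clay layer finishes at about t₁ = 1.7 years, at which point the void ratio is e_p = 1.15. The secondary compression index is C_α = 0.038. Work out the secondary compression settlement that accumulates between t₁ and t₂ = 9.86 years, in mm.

Secondary compression: S_s = C_α·H/(1+e_p)·log₁₀(t₂/t₁)
S_s = 0.038×5.1/(1+1.15)×log₁₀(9.86/1.7)
    = 0.09014 × 0.7634 = 0.06882 m

S_s ≈ 68.8 mm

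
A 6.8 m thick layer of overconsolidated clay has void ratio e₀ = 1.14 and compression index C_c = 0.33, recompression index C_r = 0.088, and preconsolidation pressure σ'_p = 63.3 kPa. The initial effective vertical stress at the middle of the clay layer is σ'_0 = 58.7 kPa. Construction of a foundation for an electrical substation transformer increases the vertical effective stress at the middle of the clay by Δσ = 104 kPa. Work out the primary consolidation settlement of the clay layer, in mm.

Final effective stress: σ'_f = 58.7 + 104 = 162.7 kPa.
σ'_f = 162.7 > σ'_p = 63.3 kPa, so the stress path crosses the preconsolidation pressure — recompression up to σ'_p, then virgin compression beyond:
S_c = H/(1+e₀)·[C_r·log₁₀(σ'_p/σ'_0) + C_c·log₁₀(σ'_f/σ'_p)]
    = 6.8/2.14 × [0.088×log₁₀(63.3/58.7) + 0.33×log₁₀(162.7/63.3)]
    = 3.1776 × [0.0028834 + 0.13529] = 0.4391 m

S_c ≈ 439 mm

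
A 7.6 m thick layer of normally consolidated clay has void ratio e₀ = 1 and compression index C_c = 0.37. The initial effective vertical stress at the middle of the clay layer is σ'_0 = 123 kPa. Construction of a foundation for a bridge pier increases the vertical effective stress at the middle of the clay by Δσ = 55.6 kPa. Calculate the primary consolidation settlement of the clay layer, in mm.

S_c ≈ 228 mm

Final effective stress: σ'_f = σ'_0 + Δσ = 123 + 55.6 = 178.6 kPa.
Normally consolidated clay, so the full stress increment lies on the virgin compression line:
S_c = C_c·H/(1+e₀)·log₁₀(σ'_f/σ'_0) = 0.37×7.6/(1+1)×log₁₀(178.6/123)
    = 1.406 × 0.16198 = 0.2277 m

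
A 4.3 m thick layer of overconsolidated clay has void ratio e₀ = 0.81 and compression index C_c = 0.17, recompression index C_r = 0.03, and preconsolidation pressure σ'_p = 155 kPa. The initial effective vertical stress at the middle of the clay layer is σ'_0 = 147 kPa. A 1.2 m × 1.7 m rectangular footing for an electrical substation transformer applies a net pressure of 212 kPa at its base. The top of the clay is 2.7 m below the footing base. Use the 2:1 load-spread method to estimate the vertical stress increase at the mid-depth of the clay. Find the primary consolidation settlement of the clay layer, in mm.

Mid-depth of clay below the footing base: z = 2.7 + 4.3/2 = 4.85 m.
Stress increase at mid-clay by the 2:1 spreading method:
Δσ = qBL/((B+z)(L+z)) = 212×1.2×1.7/((1.2+4.85)(1.7+4.85)) = 10.914 kPa
Final effective stress: σ'_f = 147 + 10.914 = 157.91 kPa.
σ'_f = 157.91 > σ'_p = 155 kPa, so the stress path crosses the preconsolidation pressure — recompression up to σ'_p, then virgin compression beyond:
S_c = H/(1+e₀)·[C_r·log₁₀(σ'_p/σ'_0) + C_c·log₁₀(σ'_f/σ'_p)]
    = 4.3/1.81 × [0.03×log₁₀(155/147) + 0.17×log₁₀(157.91/155)]
    = 2.3757 × [0.00069043 + 0.0013732] = 0.004903 m

S_c ≈ 4.9 mm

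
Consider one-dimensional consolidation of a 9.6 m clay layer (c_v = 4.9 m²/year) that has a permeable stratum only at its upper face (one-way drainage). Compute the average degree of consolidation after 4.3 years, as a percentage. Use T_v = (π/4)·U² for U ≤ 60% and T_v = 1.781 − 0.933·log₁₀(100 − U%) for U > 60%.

Drainage path length: H_d = H = 9.6 m (single drainage).
T_v = c_v·t/H_d² = 4.9×4.3/9.6² = 0.22862.
T_v = 0.22862 corresponds to the U ≤ 60% branch:
U = √(4T_v/π) = 0.5395

U ≈ 54 %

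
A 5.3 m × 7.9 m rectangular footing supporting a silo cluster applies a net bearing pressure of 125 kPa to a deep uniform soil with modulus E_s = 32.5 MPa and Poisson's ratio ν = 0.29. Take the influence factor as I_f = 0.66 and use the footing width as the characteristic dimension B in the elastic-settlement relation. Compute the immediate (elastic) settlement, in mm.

S_e ≈ 12.3 mm

Immediate (elastic) settlement: S_e = q·B·(1−ν²)/E_s · I_f.
E_s = 32.5 MPa = 32500 kPa.
S_e = 125 × 5.3 × (1 − 0.29²) / 32500 × 0.66
    = 125 × 5.3 × 0.9159 / 32500 × 0.66
    = 0.01232 m = 12.32 mm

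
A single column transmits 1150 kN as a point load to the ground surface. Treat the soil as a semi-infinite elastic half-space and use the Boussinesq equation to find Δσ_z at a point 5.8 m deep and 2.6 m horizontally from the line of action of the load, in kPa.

Boussinesq vertical stress below a point load on an elastic half-space:
Δσ_z = 3P/(2πz²) · [1 + (r/z)²]^(−5/2)
r/z = 2.6/5.8 = 0.44828; [1+(r/z)²]^(−5/2) = 0.63268.
Δσ_z = 3×1150/(2π×5.8²) × 0.63268 = 16.322 × 0.63268 = 10.33 kPa

Δσ_z ≈ 10.3 kPa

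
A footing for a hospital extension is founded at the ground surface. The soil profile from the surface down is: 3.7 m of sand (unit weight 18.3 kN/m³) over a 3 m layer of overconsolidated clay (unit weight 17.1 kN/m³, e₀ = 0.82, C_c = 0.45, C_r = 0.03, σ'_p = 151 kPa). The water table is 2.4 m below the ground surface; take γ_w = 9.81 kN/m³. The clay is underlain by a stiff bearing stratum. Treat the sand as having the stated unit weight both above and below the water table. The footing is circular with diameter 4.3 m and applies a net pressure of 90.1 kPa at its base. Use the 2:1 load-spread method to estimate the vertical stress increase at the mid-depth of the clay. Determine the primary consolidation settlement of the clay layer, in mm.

S_c ≈ 5.3 mm

Mid-depth of clay below the ground surface: z = 3.7 + 3/2 = 5.2 m.
Total vertical stress at mid-clay: σ_v = 18.3×3.7 + 17.1×1.5 = 93.36 kPa.
Pore pressure: u = 9.81×(5.2 − 2.4) = 27.468 kPa.
Initial effective stress: σ'_0 = σ_v − u = 93.36 − 27.468 = 65.892 kPa.
Stress increase at mid-clay by the 2:1 spreading method:
Δσ ≈ qD²/(D+z)² = 90.1×4.3²/(4.3+5.2)² = 18.459 kPa
Final effective stress: σ'_f = 65.892 + 18.459 = 84.351 kPa.
σ'_f = 84.351 ≤ σ'_p = 151 kPa, so the clay remains overconsolidated and only the recompression index applies:
S_c = C_r·H/(1+e₀)·log₁₀(σ'_f/σ'_0) = 0.03×3/1.82×log₁₀(84.351/65.892)
    = 0.049452 × 0.10726 = 0.005304 m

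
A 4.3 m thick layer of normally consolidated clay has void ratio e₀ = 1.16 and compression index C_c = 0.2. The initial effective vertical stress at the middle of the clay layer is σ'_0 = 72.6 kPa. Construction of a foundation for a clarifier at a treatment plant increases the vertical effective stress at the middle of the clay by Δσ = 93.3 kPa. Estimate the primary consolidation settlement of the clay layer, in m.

Final effective stress: σ'_f = σ'_0 + Δσ = 72.6 + 93.3 = 165.9 kPa.
Normally consolidated clay, so the full stress increment lies on the virgin compression line:
S_c = C_c·H/(1+e₀)·log₁₀(σ'_f/σ'_0) = 0.2×4.3/(1+1.16)×log₁₀(165.9/72.6)
    = 0.39815 × 0.35891 = 0.1429 m

S_c ≈ 0.143 m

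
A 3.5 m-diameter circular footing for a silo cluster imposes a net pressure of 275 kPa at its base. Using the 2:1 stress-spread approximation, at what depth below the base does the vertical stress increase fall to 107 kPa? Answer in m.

z ≈ 2.11 m

2:1 spreading — at depth z the loaded area has grown by z in each plan dimension:
qD²/(D+z)² = Δσ_z ⇒ z = D(√(q/Δσ_z) − 1) = 3.5×(√(275/107) − 1) = 2.111 m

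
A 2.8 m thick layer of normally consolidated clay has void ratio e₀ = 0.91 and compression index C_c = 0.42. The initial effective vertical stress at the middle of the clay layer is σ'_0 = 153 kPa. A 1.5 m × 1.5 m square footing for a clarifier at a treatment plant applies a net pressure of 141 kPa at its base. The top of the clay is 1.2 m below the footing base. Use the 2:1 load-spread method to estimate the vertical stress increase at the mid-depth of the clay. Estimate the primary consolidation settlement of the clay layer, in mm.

S_c ≈ 31.1 mm

Mid-depth of clay below the footing base: z = 1.2 + 2.8/2 = 2.6 m.
Stress increase at mid-clay by the 2:1 spreading method:
Δσ = qBL/((B+z)(L+z)) = 141×1.5×1.5/((1.5+2.6)(1.5+2.6)) = 18.873 kPa
Final effective stress: σ'_f = σ'_0 + Δσ = 153 + 18.873 = 171.87 kPa.
Normally consolidated clay, so the full stress increment lies on the virgin compression line:
S_c = C_c·H/(1+e₀)·log₁₀(σ'_f/σ'_0) = 0.42×2.8/(1+0.91)×log₁₀(171.87/153)
    = 0.61571 × 0.050509 = 0.0311 m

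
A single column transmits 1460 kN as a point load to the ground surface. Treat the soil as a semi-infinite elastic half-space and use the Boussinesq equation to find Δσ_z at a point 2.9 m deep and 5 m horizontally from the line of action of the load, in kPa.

Boussinesq vertical stress below a point load on an elastic half-space:
Δσ_z = 3P/(2πz²) · [1 + (r/z)²]^(−5/2)
r/z = 5/2.9 = 1.7241; [1+(r/z)²]^(−5/2) = 0.031791.
Δσ_z = 3×1460/(2π×2.9²) × 0.031791 = 82.889 × 0.031791 = 2.635 kPa

Δσ_z ≈ 2.64 kPa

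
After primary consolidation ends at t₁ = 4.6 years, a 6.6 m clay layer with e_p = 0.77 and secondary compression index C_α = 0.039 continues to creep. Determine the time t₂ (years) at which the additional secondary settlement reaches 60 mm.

t₂ ≈ 11.9 years

S_s = C_α·H/(1+e_p)·log₁₀(t₂/t₁) ⇒ log₁₀(t₂/t₁) = S_s·(1+e_p)/(C_α·H).
log₁₀(t₂/t₁) = 0.06 × (1+0.77) / (0.039×6.6) = 0.4126
t₂ = t₁ × 10^0.4126 = 4.6 × 2.586 = 11.89 years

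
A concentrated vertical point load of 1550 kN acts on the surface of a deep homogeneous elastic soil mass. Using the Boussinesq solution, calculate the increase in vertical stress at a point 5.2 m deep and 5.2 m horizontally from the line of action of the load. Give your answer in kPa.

Δσ_z ≈ 4.84 kPa

Boussinesq vertical stress below a point load on an elastic half-space:
Δσ_z = 3P/(2πz²) · [1 + (r/z)²]^(−5/2)
r/z = 5.2/5.2 = 1; [1+(r/z)²]^(−5/2) = 0.17678.
Δσ_z = 3×1550/(2π×5.2²) × 0.17678 = 27.369 × 0.17678 = 4.838 kPa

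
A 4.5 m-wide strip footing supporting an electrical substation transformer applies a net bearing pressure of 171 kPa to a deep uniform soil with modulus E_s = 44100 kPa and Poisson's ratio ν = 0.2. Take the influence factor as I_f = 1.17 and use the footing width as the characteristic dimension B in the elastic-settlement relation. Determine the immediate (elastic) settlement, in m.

Immediate (elastic) settlement: S_e = q·B·(1−ν²)/E_s · I_f.
S_e = 171 × 4.5 × (1 − 0.2²) / 44100 × 1.17
    = 171 × 4.5 × 0.96 / 44100 × 1.17
    = 0.0196 m

S_e ≈ 0.0196 m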